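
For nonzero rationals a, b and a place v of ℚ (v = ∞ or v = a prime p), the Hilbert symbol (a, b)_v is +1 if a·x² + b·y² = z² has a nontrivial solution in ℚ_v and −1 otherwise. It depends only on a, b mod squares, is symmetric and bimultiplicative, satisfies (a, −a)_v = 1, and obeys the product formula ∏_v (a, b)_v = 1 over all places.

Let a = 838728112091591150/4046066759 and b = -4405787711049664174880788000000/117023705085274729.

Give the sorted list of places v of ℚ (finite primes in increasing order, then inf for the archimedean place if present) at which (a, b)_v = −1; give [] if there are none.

(a, b) ≡ (58786, -13) mod (ℚ^×)²; places V = {2, 5, 7, 11, 13, 17, 19, 29, 31, ∞}.
(a,b)_∞: sgn(58786)=+, sgn(-13)=−, so +1.
(a,b)_17: α=-3, u≡10; β=-6, v≡16 (mod 17); (10|17)=-1, (16|17)=+1; sign (−1)^0·-1^-6·+1^-3 = +1.
(a,b)_2: α=1, β=8; u≡1, v≡3 (mod 8); ε(u)ε(v)=0·1, αω(v)=1·1, βω(u)=8·0; sum ≡ 1  ⇒  -1.
(a,b)_7: α=-7, u≡5; β=-8, v≡4 (mod 7); (5|7)=-1, (4|7)=+1; sign (−1)^0·-1^-8·+1^-7 = +1.
(a,b)_31: α=2, u≡5; β=2, v≡25 (mod 31); (5|31)=+1, (25|31)=+1; sign (−1)^0·+1^2·+1^2 = +1.
(a,b)_5: α=2, u≡4; β=6, v≡2 (mod 5); (4|5)=+1, (2|5)=-1; sign (−1)^0·+1^6·-1^2 = +1.
(a,b)_19: α=1, u≡4; β=2, v≡4 (mod 19); (4|19)=+1, (4|19)=+1; sign (−1)^0·+1^2·+1^1 = +1.
(a,b)_29: α=0, u≡10; β=-2, v≡23 (mod 29); (10|29)=-1, (23|29)=+1; sign (−1)^0·-1^-2·+1^0 = +1.
(a,b)_11: α=4, u≡10; β=6, v≡4 (mod 11); (10|11)=-1, (4|11)=+1; sign (−1)^0·-1^6·+1^4 = +1.
(a,b)_13: α=7, u≡7; β=11, v≡12 (mod 13); (7|13)=-1, (12|13)=+1; sign (−1)^0·-1^11·+1^7 = -1.
|Ram(58786, -13)| = 2, even; anisotropic at {2, 13}.

[2, 13]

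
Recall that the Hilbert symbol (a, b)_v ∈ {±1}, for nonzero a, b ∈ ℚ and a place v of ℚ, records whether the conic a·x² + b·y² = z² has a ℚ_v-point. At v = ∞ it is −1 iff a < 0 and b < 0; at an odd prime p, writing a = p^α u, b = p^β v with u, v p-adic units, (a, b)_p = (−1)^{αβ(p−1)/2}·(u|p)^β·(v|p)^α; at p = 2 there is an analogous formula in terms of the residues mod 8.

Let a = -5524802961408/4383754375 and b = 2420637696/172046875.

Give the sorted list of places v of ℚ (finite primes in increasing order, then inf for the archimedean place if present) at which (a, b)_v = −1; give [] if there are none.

Mod squares: a ≡ -21, b ≡ 10374. Check v ∈ {∞, 2, 3, 5, 7, 11, 13, 19, 31}.
v=2: v_2(a)=16, v_2(b)=19; units ≡ 3, 3 (mod 8); ε·ε+αω+βω = 1·1+16·1+19·1 ≡ 0  ⇒  (a,b)_2 = +1.
v=31: a=31^2·(≡1), b=31^0·(≡5) mod 31; (1|31)=+1, (5|31)=+1; (−1)^{2·0·15}·(+1)^0·(+1)^2 = +1.
v=∞: -21 < 0 and 10374 > 0  ⇒  (a,b)_∞ = +1.
v=5: a=5^-4·(≡1), b=5^-6·(≡1) mod 5; (1|5)=+1, (1|5)=+1; (−1)^{-4·-6·2}·(+1)^-6·(+1)^-4 = +1.
v=3: a=3^5·(≡2), b=3^5·(≡2) mod 3; (2|3)=-1, (2|3)=-1; (−1)^{5·5·1}·(-1)^5·(-1)^5 = -1.
v=11: a=11^-2·(≡1), b=11^-2·(≡1) mod 11; (1|11)=+1, (1|11)=+1; (−1)^{-2·-2·5}·(+1)^-2·(+1)^-2 = +1.
v=7: a=7^-3·(≡1), b=7^-1·(≡3) mod 7; (1|7)=+1, (3|7)=-1; (−1)^{-3·-1·3}·(+1)^-1·(-1)^-3 = +1.
v=13: a=13^-2·(≡7), b=13^-1·(≡2) mod 13; (7|13)=-1, (2|13)=-1; (−1)^{-2·-1·6}·(-1)^-1·(-1)^-2 = -1.
v=19: a=19^2·(≡16), b=19^1·(≡14) mod 19; (16|19)=+1, (14|19)=-1; (−1)^{2·1·9}·(+1)^1·(-1)^2 = +1.
(-21, 10374 / ℚ) ramifies at {3, 13}: a division algebra.

[3, 13]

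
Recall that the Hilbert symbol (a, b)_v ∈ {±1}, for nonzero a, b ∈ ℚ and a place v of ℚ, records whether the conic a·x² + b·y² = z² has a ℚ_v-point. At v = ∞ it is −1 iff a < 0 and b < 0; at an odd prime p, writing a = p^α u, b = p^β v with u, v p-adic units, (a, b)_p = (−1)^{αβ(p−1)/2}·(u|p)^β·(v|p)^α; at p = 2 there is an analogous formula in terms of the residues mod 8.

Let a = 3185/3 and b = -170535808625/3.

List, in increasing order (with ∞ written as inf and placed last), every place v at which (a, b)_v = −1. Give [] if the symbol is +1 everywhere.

Mod squares: a ≡ 195, b ≡ -2471235. Check v ∈ {∞, 2, 3, 5, 7, 13, 19, 23, 29}.
v=5: a=5^1·(≡4), b=5^3·(≡2) mod 5; (4|5)=+1, (2|5)=-1; (−1)^{1·3·2}·(+1)^3·(-1)^1 = -1.
v=3: a=3^-1·(≡2), b=3^-1·(≡1) mod 3; (2|3)=-1, (1|3)=+1; (−1)^{-1·-1·1}·(-1)^-1·(+1)^-1 = +1.
v=23: a=23^0·(≡19), b=23^1·(≡5) mod 23; (19|23)=-1, (5|23)=-1; (−1)^{0·1·11}·(-1)^1·(-1)^0 = -1.
v=29: a=29^0·(≡8), b=29^1·(≡28) mod 29; (8|29)=-1, (28|29)=+1; (−1)^{0·1·14}·(-1)^1·(+1)^0 = -1.
v=∞: 195 > 0 and -2471235 < 0  ⇒  (a,b)_∞ = +1.
v=2: v_2(a)=0, v_2(b)=0; units ≡ 3, 5 (mod 8); ε·ε+αω+βω = 1·0+0·1+0·1 ≡ 0  ⇒  (a,b)_2 = +1.
v=7: a=7^2·(≡3), b=7^2·(≡6) mod 7; (3|7)=-1, (6|7)=-1; (−1)^{2·2·3}·(-1)^2·(-1)^2 = +1.
v=19: a=19^0·(≡4), b=19^1·(≡1) mod 19; (4|19)=+1, (1|19)=+1; (−1)^{0·1·9}·(+1)^1·(+1)^0 = +1.
v=13: a=13^1·(≡8), b=13^3·(≡10) mod 13; (8|13)=-1, (10|13)=+1; (−1)^{1·3·6}·(-1)^3·(+1)^1 = -1.
(195, -2471235 / ℚ) ramifies at {5, 13, 23, 29}: a division algebra.

[5, 13, 23, 29]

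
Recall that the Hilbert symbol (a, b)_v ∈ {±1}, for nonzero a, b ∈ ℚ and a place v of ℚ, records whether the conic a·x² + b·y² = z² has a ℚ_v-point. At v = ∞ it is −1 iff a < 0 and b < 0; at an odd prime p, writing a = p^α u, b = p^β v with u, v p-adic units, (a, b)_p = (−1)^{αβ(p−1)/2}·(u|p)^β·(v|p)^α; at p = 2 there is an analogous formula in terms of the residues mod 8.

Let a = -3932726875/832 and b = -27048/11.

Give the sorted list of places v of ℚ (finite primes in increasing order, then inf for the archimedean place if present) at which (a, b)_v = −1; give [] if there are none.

Mod squares: a ≡ -676039, b ≡ -1518. Check v ∈ {∞, 2, 3, 5, 7, 11, 13, 17, 19, 23}.
v=7: a=7^1·(≡1), b=7^2·(≡2) mod 7; (1|7)=+1, (2|7)=+1; (−1)^{1·2·3}·(+1)^2·(+1)^1 = +1.
v=5: a=5^4·(≡1), b=5^0·(≡2) mod 5; (1|5)=+1, (2|5)=-1; (−1)^{4·0·2}·(+1)^0·(-1)^4 = +1.
v=11: a=11^2·(≡8), b=11^-1·(≡1) mod 11; (8|11)=-1, (1|11)=+1; (−1)^{2·-1·5}·(-1)^-1·(+1)^2 = -1.
v=23: a=23^1·(≡4), b=23^1·(≡6) mod 23; (4|23)=+1, (6|23)=+1; (−1)^{1·1·11}·(+1)^1·(+1)^1 = -1.
v=2: v_2(a)=-6, v_2(b)=3; units ≡ 1, 1 (mod 8); ε·ε+αω+βω = 0·0+-6·0+3·0 ≡ 0  ⇒  (a,b)_2 = +1.
v=13: a=13^-1·(≡12), b=13^0·(≡4) mod 13; (12|13)=+1, (4|13)=+1; (−1)^{-1·0·6}·(+1)^0·(+1)^-1 = +1.
v=17: a=17^1·(≡8), b=17^0·(≡3) mod 17; (8|17)=+1, (3|17)=-1; (−1)^{1·0·8}·(+1)^0·(-1)^1 = -1.
v=19: a=19^1·(≡6), b=19^0·(≡18) mod 19; (6|19)=+1, (18|19)=-1; (−1)^{1·0·9}·(+1)^0·(-1)^1 = -1.
v=∞: -676039 < 0 and -1518 < 0  ⇒  (a,b)_∞ = -1.
v=3: a=3^0·(≡2), b=3^1·(≡1) mod 3; (2|3)=-1, (1|3)=+1; (−1)^{0·1·1}·(-1)^1·(+1)^0 = -1.
Ram(-676039, -1518) = {3, 11, 17, 19, 23, ∞}; no ℚ_3-point on the conic.

[3, 11, 17, 19, 23, inf]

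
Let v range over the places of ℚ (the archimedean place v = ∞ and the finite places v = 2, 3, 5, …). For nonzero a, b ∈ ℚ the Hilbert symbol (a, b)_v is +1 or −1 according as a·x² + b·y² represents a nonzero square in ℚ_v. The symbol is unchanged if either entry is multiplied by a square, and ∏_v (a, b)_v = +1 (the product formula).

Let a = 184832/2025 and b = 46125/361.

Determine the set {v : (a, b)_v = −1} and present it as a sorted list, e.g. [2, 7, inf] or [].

[2, 5]

(a, b) ≡ (2, 205) mod (ℚ^×)²; places V = {2, 3, 5, 19, 41, ∞}.
(a,b)_2: α=9, β=0; u≡1, v≡5 (mod 8); ε(u)ε(v)=0·0, αω(v)=9·1, βω(u)=0·0; sum ≡ 1  ⇒  -1.
(a,b)_∞: sgn(2)=+, sgn(205)=+, so +1.
(a,b)_41: α=0, u≡31; β=1, v≡8 (mod 41); (31|41)=+1, (8|41)=+1; sign (−1)^0·+1^1·+1^0 = +1.
(a,b)_5: α=-2, u≡2; β=3, v≡4 (mod 5); (2|5)=-1, (4|5)=+1; sign (−1)^0·-1^3·+1^-2 = -1.
(a,b)_3: α=-4, u≡2; β=2, v≡1 (mod 3); (2|3)=-1, (1|3)=+1; sign (−1)^0·-1^2·+1^-4 = +1.
(a,b)_19: α=2, u≡12; β=-2, v≡12 (mod 19); (12|19)=-1, (12|19)=-1; sign (−1)^0·-1^-2·-1^2 = +1.
Ram(2, 205) = {2, 5}; no ℚ_2-point on the conic.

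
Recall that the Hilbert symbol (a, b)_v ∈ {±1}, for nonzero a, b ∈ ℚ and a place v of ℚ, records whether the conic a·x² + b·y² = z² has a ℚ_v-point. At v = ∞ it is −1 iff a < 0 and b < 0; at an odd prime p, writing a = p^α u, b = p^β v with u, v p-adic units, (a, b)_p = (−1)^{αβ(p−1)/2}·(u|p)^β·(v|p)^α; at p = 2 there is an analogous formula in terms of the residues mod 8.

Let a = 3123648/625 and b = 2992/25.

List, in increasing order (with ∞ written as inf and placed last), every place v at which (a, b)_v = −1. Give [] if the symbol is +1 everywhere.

[2, 17]

Mod squares: a ≡ 5423, b ≡ 187. Check v ∈ {∞, 2, 3, 5, 11, 17, 29}.
v=5: a=5^-4·(≡3), b=5^-2·(≡2) mod 5; (3|5)=-1, (2|5)=-1; (−1)^{-4·-2·2}·(-1)^-2·(-1)^-4 = +1.
v=∞: 5423 > 0 and 187 > 0  ⇒  (a,b)_∞ = +1.
v=3: a=3^2·(≡2), b=3^0·(≡1) mod 3; (2|3)=-1, (1|3)=+1; (−1)^{2·0·1}·(-1)^0·(+1)^2 = +1.
v=17: a=17^1·(≡15), b=17^1·(≡5) mod 17; (15|17)=+1, (5|17)=-1; (−1)^{1·1·8}·(+1)^1·(-1)^1 = -1.
v=29: a=29^1·(≡4), b=29^0·(≡6) mod 29; (4|29)=+1, (6|29)=+1; (−1)^{1·0·14}·(+1)^0·(+1)^1 = +1.
v=11: a=11^1·(≡4), b=11^1·(≡10) mod 11; (4|11)=+1, (10|11)=-1; (−1)^{1·1·5}·(+1)^1·(-1)^1 = +1.
v=2: v_2(a)=6, v_2(b)=4; units ≡ 7, 3 (mod 8); ε·ε+αω+βω = 1·1+6·1+4·0 ≡ 1  ⇒  (a,b)_2 = -1.
|Ram(5423, 187)| = 2, even; anisotropic at {2, 17}.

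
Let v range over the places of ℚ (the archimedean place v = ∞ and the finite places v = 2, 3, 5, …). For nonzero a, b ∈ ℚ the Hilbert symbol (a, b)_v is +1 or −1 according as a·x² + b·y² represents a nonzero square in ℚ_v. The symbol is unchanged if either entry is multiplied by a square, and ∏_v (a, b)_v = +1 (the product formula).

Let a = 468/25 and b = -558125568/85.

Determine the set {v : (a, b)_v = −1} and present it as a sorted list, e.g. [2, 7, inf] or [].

[2, 5, 7, 11]

Mod squares: a ≡ 13, b ≡ -170170. Check v ∈ {∞, 2, 3, 5, 7, 11, 13, 17}.
v=3: a=3^2·(≡1), b=3^2·(≡2) mod 3; (1|3)=+1, (2|3)=-1; (−1)^{2·2·1}·(+1)^2·(-1)^2 = +1.
v=7: a=7^0·(≡5), b=7^1·(≡2) mod 7; (5|7)=-1, (2|7)=+1; (−1)^{0·1·3}·(-1)^1·(+1)^0 = -1.
v=17: a=17^0·(≡16), b=17^-1·(≡11) mod 17; (16|17)=+1, (11|17)=-1; (−1)^{0·-1·8}·(+1)^-1·(-1)^0 = +1.
v=5: a=5^-2·(≡3), b=5^-1·(≡1) mod 5; (3|5)=-1, (1|5)=+1; (−1)^{-2·-1·2}·(-1)^-1·(+1)^-2 = -1.
v=13: a=13^1·(≡3), b=13^1·(≡9) mod 13; (3|13)=+1, (9|13)=+1; (−1)^{1·1·6}·(+1)^1·(+1)^1 = +1.
v=11: a=11^0·(≡2), b=11^3·(≡10) mod 11; (2|11)=-1, (10|11)=-1; (−1)^{0·3·5}·(-1)^3·(-1)^0 = -1.
v=∞: 13 > 0 and -170170 < 0  ⇒  (a,b)_∞ = +1.
v=2: v_2(a)=2, v_2(b)=9; units ≡ 5, 3 (mod 8); ε·ε+αω+βω = 0·1+2·1+9·1 ≡ 1  ⇒  (a,b)_2 = -1.
|Ram(13, -170170)| = 4, even; anisotropic at {2, 5, 7, 11}.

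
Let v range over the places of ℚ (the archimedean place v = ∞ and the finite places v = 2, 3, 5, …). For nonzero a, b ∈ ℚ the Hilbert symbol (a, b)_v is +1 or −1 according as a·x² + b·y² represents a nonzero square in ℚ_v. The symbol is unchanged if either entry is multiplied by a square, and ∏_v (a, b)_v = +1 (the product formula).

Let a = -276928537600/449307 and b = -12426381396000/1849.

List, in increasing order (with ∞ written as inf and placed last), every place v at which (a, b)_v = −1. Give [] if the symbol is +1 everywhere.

(a, b) ≡ (-3, -4290) mod (ℚ^×)²; places V = {2, 3, 5, 11, 13, 23, 43, ∞}.
(a,b)_∞: sgn(-3)=−, sgn(-4290)=−, so -1.
(a,b)_5: α=2, u≡3; β=3, v≡3 (mod 5); (3|5)=-1, (3|5)=-1; sign (−1)^0·-1^3·-1^2 = -1.
(a,b)_3: α=-5, u≡2; β=5, v≡1 (mod 3); (2|3)=-1, (1|3)=+1; sign (−1)^1·-1^5·+1^-5 = +1.
(a,b)_11: α=2, u≡10; β=1, v≡10 (mod 11); (10|11)=-1, (10|11)=-1; sign (−1)^0·-1^1·-1^2 = -1.
(a,b)_13: α=2, u≡9; β=3, v≡5 (mod 13); (9|13)=+1, (5|13)=-1; sign (−1)^0·+1^3·-1^2 = +1.
(a,b)_43: α=-2, u≡11; β=-2, v≡23 (mod 43); (11|43)=+1, (23|43)=+1; sign (−1)^0·+1^-2·+1^-2 = +1.
(a,b)_2: α=10, β=5; u≡5, v≡7 (mod 8); ε(u)ε(v)=0·1, αω(v)=10·0, βω(u)=5·1; sum ≡ 1  ⇒  -1.
(a,b)_23: α=2, u≡22; β=2, v≡21 (mod 23); (22|23)=-1, (21|23)=-1; sign (−1)^0·-1^2·-1^2 = +1.
(-3, -4290 / ℚ) ramifies at {2, 5, 11, ∞}: a division algebra.

[2, 5, 11, inf]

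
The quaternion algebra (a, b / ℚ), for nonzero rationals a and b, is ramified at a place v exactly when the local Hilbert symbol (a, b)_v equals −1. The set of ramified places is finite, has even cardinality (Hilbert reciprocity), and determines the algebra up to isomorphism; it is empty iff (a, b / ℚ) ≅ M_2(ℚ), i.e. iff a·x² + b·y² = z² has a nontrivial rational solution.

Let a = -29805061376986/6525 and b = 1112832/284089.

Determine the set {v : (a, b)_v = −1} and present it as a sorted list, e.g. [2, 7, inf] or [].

[19, 29]

(a, b) ≡ (-25346, 483) mod (ℚ^×)²; places V = {2, 3, 5, 7, 13, 19, 23, 29, 31, 37, 41, ∞}.
(a,b)_7: α=2, u≡4; β=1, v≡6 (mod 7); (4|7)=+1, (6|7)=-1; sign (−1)^0·+1^1·-1^2 = +1.
(a,b)_31: α=2, u≡21; β=0, v≡5 (mod 31); (21|31)=-1, (5|31)=+1; sign (−1)^0·-1^0·+1^2 = +1.
(a,b)_2: α=1, β=8; u≡7, v≡3 (mod 8); ε(u)ε(v)=1·1, αω(v)=1·1, βω(u)=8·0; sum ≡ 0  ⇒  +1.
(a,b)_3: α=-2, u≡1; β=3, v≡2 (mod 3); (1|3)=+1, (2|3)=-1; sign (−1)^0·+1^3·-1^-2 = +1.
(a,b)_13: α=0, u≡12; β=-2, v≡8 (mod 13); (12|13)=+1, (8|13)=-1; sign (−1)^0·+1^-2·-1^0 = +1.
(a,b)_∞: sgn(-25346)=−, sgn(483)=+, so +1.
(a,b)_37: α=2, u≡3; β=0, v≡19 (mod 37); (3|37)=+1, (19|37)=-1; sign (−1)^0·+1^0·-1^2 = +1.
(a,b)_19: α=1, u≡2; β=0, v≡2 (mod 19); (2|19)=-1, (2|19)=-1; sign (−1)^0·-1^0·-1^1 = -1.
(a,b)_29: α=-1, u≡6; β=0, v≡3 (mod 29); (6|29)=+1, (3|29)=-1; sign (−1)^0·+1^0·-1^-1 = -1.
(a,b)_41: α=0, u≡1; β=-2, v≡2 (mod 41); (1|41)=+1, (2|41)=+1; sign (−1)^0·+1^-2·+1^0 = +1.
(a,b)_23: α=3, u≡2; β=1, v≡11 (mod 23); (2|23)=+1, (11|23)=-1; sign (−1)^1·+1^1·-1^3 = +1.
(a,b)_5: α=-2, u≡4; β=0, v≡3 (mod 5); (4|5)=+1, (3|5)=-1; sign (−1)^0·+1^0·-1^-2 = +1.
(-25346, 483 / ℚ) ramifies at {19, 29}: a division algebra.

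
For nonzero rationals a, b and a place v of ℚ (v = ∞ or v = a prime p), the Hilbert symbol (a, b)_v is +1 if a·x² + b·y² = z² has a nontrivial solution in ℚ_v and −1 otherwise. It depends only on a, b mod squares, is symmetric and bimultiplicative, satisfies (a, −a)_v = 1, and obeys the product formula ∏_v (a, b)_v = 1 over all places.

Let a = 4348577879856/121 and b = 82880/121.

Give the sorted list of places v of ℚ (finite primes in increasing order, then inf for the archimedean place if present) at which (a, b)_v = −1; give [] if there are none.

[2, 23]

(a, b) ≡ (851, 1295) mod (ℚ^×)²; places V = {2, 3, 5, 7, 11, 23, 37, ∞}.
(a,b)_5: α=0, u≡1; β=1, v≡1 (mod 5); (1|5)=+1, (1|5)=+1; sign (−1)^0·+1^1·+1^0 = +1.
(a,b)_∞: sgn(851)=+, sgn(1295)=+, so +1.
(a,b)_23: α=3, u≡21; β=0, v≡21 (mod 23); (21|23)=-1, (21|23)=-1; sign (−1)^0·-1^0·-1^3 = -1.
(a,b)_2: α=4, β=6; u≡3, v≡7 (mod 8); ε(u)ε(v)=1·1, αω(v)=4·0, βω(u)=6·1; sum ≡ 1  ⇒  -1.
(a,b)_37: α=3, u≡14; β=1, v≡2 (mod 37); (14|37)=-1, (2|37)=-1; sign (−1)^0·-1^1·-1^3 = +1.
(a,b)_3: α=2, u≡2; β=0, v≡2 (mod 3); (2|3)=-1, (2|3)=-1; sign (−1)^0·-1^0·-1^2 = +1.
(a,b)_7: α=2, u≡2; β=1, v≡5 (mod 7); (2|7)=+1, (5|7)=-1; sign (−1)^0·+1^1·-1^2 = +1.
(a,b)_11: α=-2, u≡1; β=-2, v≡6 (mod 11); (1|11)=+1, (6|11)=-1; sign (−1)^0·+1^-2·-1^-2 = +1.
Ram(851, 1295) = {2, 23}; no ℚ_2-point on the conic.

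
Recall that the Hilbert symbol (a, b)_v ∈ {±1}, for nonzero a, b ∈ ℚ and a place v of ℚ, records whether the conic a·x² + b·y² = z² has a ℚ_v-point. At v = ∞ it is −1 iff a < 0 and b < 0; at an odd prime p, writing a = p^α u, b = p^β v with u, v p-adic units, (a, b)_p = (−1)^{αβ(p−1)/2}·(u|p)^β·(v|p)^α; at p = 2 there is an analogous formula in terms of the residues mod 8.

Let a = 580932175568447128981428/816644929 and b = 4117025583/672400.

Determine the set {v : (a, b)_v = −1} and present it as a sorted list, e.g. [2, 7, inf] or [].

[19, 43]

Mod squares: a ≡ 115197, b ≡ 1267167. Check v ∈ {∞, 2, 3, 5, 11, 17, 19, 41, 43, 47}.
v=17: a=17^-2·(≡12), b=17^0·(≡9) mod 17; (12|17)=-1, (9|17)=+1; (−1)^{-2·0·8}·(-1)^0·(+1)^-2 = +1.
v=43: a=43^3·(≡41), b=43^1·(≡23) mod 43; (41|43)=+1, (23|43)=+1; (−1)^{3·1·21}·(+1)^1·(+1)^3 = -1.
v=∞: 115197 > 0 and 1267167 > 0  ⇒  (a,b)_∞ = +1.
v=5: a=5^0·(≡2), b=5^-2·(≡3) mod 5; (2|5)=-1, (3|5)=-1; (−1)^{0·-2·2}·(-1)^-2·(-1)^0 = +1.
v=19: a=19^7·(≡15), b=19^3·(≡3) mod 19; (15|19)=-1, (3|19)=-1; (−1)^{7·3·9}·(-1)^3·(-1)^7 = -1.
v=41: a=41^-4·(≡14), b=41^-2·(≡20) mod 41; (14|41)=-1, (20|41)=+1; (−1)^{-4·-2·20}·(-1)^-2·(+1)^-4 = +1.
v=47: a=47^3·(≡2), b=47^1·(≡10) mod 47; (2|47)=+1, (10|47)=-1; (−1)^{3·1·23}·(+1)^1·(-1)^3 = +1.
v=3: a=3^9·(≡2), b=3^3·(≡1) mod 3; (2|3)=-1, (1|3)=+1; (−1)^{9·3·1}·(-1)^3·(+1)^9 = +1.
v=2: v_2(a)=2, v_2(b)=-4; units ≡ 5, 7 (mod 8); ε·ε+αω+βω = 0·1+2·0+-4·1 ≡ 0  ⇒  (a,b)_2 = +1.
v=11: a=11^0·(≡5), b=11^1·(≡3) mod 11; (5|11)=+1, (3|11)=+1; (−1)^{0·1·5}·(+1)^1·(+1)^0 = +1.
(115197, 1267167 / ℚ) ramifies at {19, 43}: a division algebra.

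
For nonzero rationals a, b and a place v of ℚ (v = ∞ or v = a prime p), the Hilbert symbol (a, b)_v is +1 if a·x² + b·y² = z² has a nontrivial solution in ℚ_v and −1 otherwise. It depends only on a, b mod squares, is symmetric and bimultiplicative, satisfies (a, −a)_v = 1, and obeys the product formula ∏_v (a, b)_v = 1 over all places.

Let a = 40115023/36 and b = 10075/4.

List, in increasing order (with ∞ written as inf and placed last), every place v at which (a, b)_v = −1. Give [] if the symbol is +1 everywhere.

[2, 31]

(a, b) ≡ (247, 403) mod (ℚ^×)²; places V = {2, 3, 5, 13, 19, 31, ∞}.
(a,b)_2: α=-2, β=-2; u≡7, v≡3 (mod 8); ε(u)ε(v)=1·1, αω(v)=-2·1, βω(u)=-2·0; sum ≡ 1  ⇒  -1.
(a,b)_5: α=0, u≡3; β=2, v≡2 (mod 5); (3|5)=-1, (2|5)=-1; sign (−1)^0·-1^2·-1^0 = +1.
(a,b)_∞: sgn(247)=+, sgn(403)=+, so +1.
(a,b)_31: α=2, u≡22; β=1, v≡27 (mod 31); (22|31)=-1, (27|31)=-1; sign (−1)^0·-1^1·-1^2 = -1.
(a,b)_13: α=3, u≡2; β=1, v≡2 (mod 13); (2|13)=-1, (2|13)=-1; sign (−1)^0·-1^1·-1^3 = +1.
(a,b)_3: α=-2, u≡1; β=0, v≡1 (mod 3); (1|3)=+1, (1|3)=+1; sign (−1)^0·+1^0·+1^-2 = +1.
(a,b)_19: α=1, u≡10; β=0, v≡6 (mod 19); (10|19)=-1, (6|19)=+1; sign (−1)^0·-1^0·+1^1 = +1.
(247, 403 / ℚ) ramifies at {2, 31}: a division algebra.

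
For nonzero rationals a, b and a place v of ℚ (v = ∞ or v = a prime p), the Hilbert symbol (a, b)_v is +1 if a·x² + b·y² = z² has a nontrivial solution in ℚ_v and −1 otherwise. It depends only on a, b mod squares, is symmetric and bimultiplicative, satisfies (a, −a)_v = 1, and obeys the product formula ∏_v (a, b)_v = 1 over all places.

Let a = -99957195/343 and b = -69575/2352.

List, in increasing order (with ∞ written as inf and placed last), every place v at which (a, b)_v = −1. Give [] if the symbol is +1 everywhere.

Mod squares: a ≡ -146965, b ≡ -69. Check v ∈ {∞, 2, 3, 5, 7, 11, 13, 17, 19, 23}.
v=17: a=17^1·(≡2), b=17^0·(≡1) mod 17; (2|17)=+1, (1|17)=+1; (−1)^{1·0·8}·(+1)^0·(+1)^1 = +1.
v=2: v_2(a)=0, v_2(b)=-4; units ≡ 3, 3 (mod 8); ε·ε+αω+βω = 1·1+0·1+-4·1 ≡ 1  ⇒  (a,b)_2 = -1.
v=5: a=5^1·(≡2), b=5^2·(≡1) mod 5; (2|5)=-1, (1|5)=+1; (−1)^{1·2·2}·(-1)^2·(+1)^1 = +1.
v=7: a=7^-3·(≡5), b=7^-2·(≡2) mod 7; (5|7)=-1, (2|7)=+1; (−1)^{-3·-2·3}·(-1)^-2·(+1)^-3 = +1.
v=19: a=19^1·(≡5), b=19^0·(≡4) mod 19; (5|19)=+1, (4|19)=+1; (−1)^{1·0·9}·(+1)^0·(+1)^1 = +1.
v=∞: -146965 < 0 and -69 < 0  ⇒  (a,b)_∞ = -1.
v=3: a=3^2·(≡2), b=3^-1·(≡1) mod 3; (2|3)=-1, (1|3)=+1; (−1)^{2·-1·1}·(-1)^-1·(+1)^2 = -1.
v=23: a=23^2·(≡5), b=23^1·(≡21) mod 23; (5|23)=-1, (21|23)=-1; (−1)^{2·1·11}·(-1)^1·(-1)^2 = -1.
v=11: a=11^0·(≡7), b=11^2·(≡7) mod 11; (7|11)=-1, (7|11)=-1; (−1)^{0·2·5}·(-1)^2·(-1)^0 = +1.
v=13: a=13^1·(≡6), b=13^0·(≡12) mod 13; (6|13)=-1, (12|13)=+1; (−1)^{1·0·6}·(-1)^0·(+1)^1 = +1.
|Ram(-146965, -69)| = 4, even; anisotropic at {2, 3, 23, ∞}.

[2, 3, 23, inf]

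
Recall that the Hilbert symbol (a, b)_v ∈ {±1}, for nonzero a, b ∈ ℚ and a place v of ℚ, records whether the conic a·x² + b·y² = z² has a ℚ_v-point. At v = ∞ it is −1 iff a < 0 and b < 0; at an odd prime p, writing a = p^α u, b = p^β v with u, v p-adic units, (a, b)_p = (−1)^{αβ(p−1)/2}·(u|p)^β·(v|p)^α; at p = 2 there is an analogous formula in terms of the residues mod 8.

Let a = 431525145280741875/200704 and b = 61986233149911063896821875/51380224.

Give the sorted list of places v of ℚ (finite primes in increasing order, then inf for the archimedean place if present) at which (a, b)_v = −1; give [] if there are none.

(a, b) ≡ (7843, 2035) mod (ℚ^×)²; places V = {2, 3, 5, 7, 11, 23, 31, 37, ∞}.
(a,b)_37: α=2, u≡25; β=3, v≡18 (mod 37); (25|37)=+1, (18|37)=-1; sign (−1)^0·+1^3·-1^2 = +1.
(a,b)_∞: sgn(7843)=+, sgn(2035)=+, so +1.
(a,b)_5: α=4, u≡3; β=5, v≡2 (mod 5); (3|5)=-1, (2|5)=-1; sign (−1)^0·-1^5·-1^4 = -1.
(a,b)_11: α=3, u≡9; β=5, v≡9 (mod 11); (9|11)=+1, (9|11)=+1; sign (−1)^1·+1^5·+1^3 = -1.
(a,b)_7: α=-2, u≡6; β=-2, v≡3 (mod 7); (6|7)=-1, (3|7)=-1; sign (−1)^0·-1^-2·-1^-2 = +1.
(a,b)_3: α=12, u≡1; β=14, v≡1 (mod 3); (1|3)=+1, (1|3)=+1; sign (−1)^0·+1^14·+1^12 = +1.
(a,b)_23: α=1, u≡22; β=2, v≡17 (mod 23); (22|23)=-1, (17|23)=-1; sign (−1)^0·-1^2·-1^1 = -1.
(a,b)_2: α=-12, β=-20; u≡3, v≡3 (mod 8); ε(u)ε(v)=1·1, αω(v)=-12·1, βω(u)=-20·1; sum ≡ 1  ⇒  -1.
(a,b)_31: α=1, u≡10; β=2, v≡9 (mod 31); (10|31)=+1, (9|31)=+1; sign (−1)^0·+1^2·+1^1 = +1.
|Ram(7843, 2035)| = 4, even; anisotropic at {2, 5, 11, 23}.

[2, 5, 11, 23]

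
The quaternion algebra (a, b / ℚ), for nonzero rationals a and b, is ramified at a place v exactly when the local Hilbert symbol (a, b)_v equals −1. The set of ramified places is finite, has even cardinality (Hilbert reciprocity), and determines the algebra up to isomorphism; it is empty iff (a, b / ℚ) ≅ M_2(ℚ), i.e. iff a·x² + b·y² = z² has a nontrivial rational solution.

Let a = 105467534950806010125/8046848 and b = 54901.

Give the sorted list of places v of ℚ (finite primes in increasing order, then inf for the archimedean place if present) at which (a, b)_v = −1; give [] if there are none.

(a, b) ≡ (292485, 54901) mod (ℚ^×)²; places V = {2, 3, 5, 7, 11, 13, 17, 23, 31, 37, 43, ∞}.
(a,b)_5: α=3, u≡2; β=0, v≡1 (mod 5); (2|5)=-1, (1|5)=+1; sign (−1)^0·-1^0·+1^3 = +1.
(a,b)_13: α=2, u≡8; β=0, v≡2 (mod 13); (8|13)=-1, (2|13)=-1; sign (−1)^0·-1^0·-1^2 = +1.
(a,b)_17: α=-1, u≡8; β=0, v≡8 (mod 17); (8|17)=+1, (8|17)=+1; sign (−1)^0·+1^0·+1^-1 = +1.
(a,b)_11: α=2, u≡10; β=1, v≡8 (mod 11); (10|11)=-1, (8|11)=-1; sign (−1)^0·-1^1·-1^2 = -1.
(a,b)_37: α=1, u≡5; β=0, v≡30 (mod 37); (5|37)=-1, (30|37)=+1; sign (−1)^0·-1^0·+1^1 = +1.
(a,b)_23: α=6, u≡21; β=1, v≡18 (mod 23); (21|23)=-1, (18|23)=+1; sign (−1)^0·-1^1·+1^6 = -1.
(a,b)_3: α=5, u≡1; β=0, v≡1 (mod 3); (1|3)=+1, (1|3)=+1; sign (−1)^0·+1^0·+1^5 = +1.
(a,b)_∞: sgn(292485)=+, sgn(54901)=+, so +1.
(a,b)_7: α=0, u≡2; β=1, v≡3 (mod 7); (2|7)=+1, (3|7)=-1; sign (−1)^0·+1^1·-1^0 = +1.
(a,b)_43: α=-2, u≡27; β=0, v≡33 (mod 43); (27|43)=-1, (33|43)=-1; sign (−1)^0·-1^0·-1^-2 = +1.
(a,b)_2: α=-8, β=0; u≡5, v≡5 (mod 8); ε(u)ε(v)=0·0, αω(v)=-8·1, βω(u)=0·1; sum ≡ 0  ⇒  +1.
(a,b)_31: α=1, u≡11; β=1, v≡4 (mod 31); (11|31)=-1, (4|31)=+1; sign (−1)^1·-1^1·+1^1 = +1.
(292485, 54901 / ℚ) ramifies at {11, 23}: a division algebra.

[11, 23]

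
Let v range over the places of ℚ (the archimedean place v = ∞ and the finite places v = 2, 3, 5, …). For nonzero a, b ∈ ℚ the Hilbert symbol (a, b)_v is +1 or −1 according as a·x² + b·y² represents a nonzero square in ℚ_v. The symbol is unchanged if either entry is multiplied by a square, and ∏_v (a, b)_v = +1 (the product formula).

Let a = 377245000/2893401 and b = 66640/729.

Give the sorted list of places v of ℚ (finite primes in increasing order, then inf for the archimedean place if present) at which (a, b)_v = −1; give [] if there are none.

[2, 5, 11, 17]

Mod squares: a ≡ 418, b ≡ 85. Check v ∈ {∞, 2, 3, 5, 7, 11, 17, 19}.
v=17: a=17^0·(≡6), b=17^1·(≡12) mod 17; (6|17)=-1, (12|17)=-1; (−1)^{0·1·8}·(-1)^1·(-1)^0 = -1.
v=3: a=3^-10·(≡1), b=3^-6·(≡1) mod 3; (1|3)=+1, (1|3)=+1; (−1)^{-10·-6·1}·(+1)^-6·(+1)^-10 = +1.
v=2: v_2(a)=3, v_2(b)=4; units ≡ 1, 5 (mod 8); ε·ε+αω+βω = 0·0+3·1+4·0 ≡ 1  ⇒  (a,b)_2 = -1.
v=11: a=11^1·(≡5), b=11^0·(≡8) mod 11; (5|11)=+1, (8|11)=-1; (−1)^{1·0·5}·(+1)^0·(-1)^1 = -1.
v=19: a=19^3·(≡18), b=19^0·(≡1) mod 19; (18|19)=-1, (1|19)=+1; (−1)^{3·0·9}·(-1)^0·(+1)^3 = +1.
v=7: a=7^-2·(≡5), b=7^2·(≡2) mod 7; (5|7)=-1, (2|7)=+1; (−1)^{-2·2·3}·(-1)^2·(+1)^-2 = +1.
v=∞: 418 > 0 and 85 > 0  ⇒  (a,b)_∞ = +1.
v=5: a=5^4·(≡2), b=5^1·(≡2) mod 5; (2|5)=-1, (2|5)=-1; (−1)^{4·1·2}·(-1)^1·(-1)^4 = -1.
Ram(418, 85) = {2, 5, 11, 17}; no ℚ_2-point on the conic.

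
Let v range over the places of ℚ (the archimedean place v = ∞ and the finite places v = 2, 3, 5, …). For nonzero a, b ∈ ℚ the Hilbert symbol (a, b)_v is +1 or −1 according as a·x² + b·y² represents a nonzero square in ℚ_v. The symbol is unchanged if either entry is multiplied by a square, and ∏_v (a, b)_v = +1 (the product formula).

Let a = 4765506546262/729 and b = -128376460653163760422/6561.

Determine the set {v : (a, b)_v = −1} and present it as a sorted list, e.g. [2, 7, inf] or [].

Mod squares: a ≡ 803762278, b ≡ -1462. Check v ∈ {∞, 2, 3, 7, 11, 17, 23, 41, 43, 53}.
v=3: a=3^-6·(≡1), b=3^-8·(≡2) mod 3; (1|3)=+1, (2|3)=-1; (−1)^{-6·-8·1}·(+1)^-8·(-1)^-6 = +1.
v=7: a=7^2·(≡1), b=7^4·(≡2) mod 7; (1|7)=+1, (2|7)=+1; (−1)^{2·4·3}·(+1)^4·(+1)^2 = +1.
v=2: v_2(a)=1, v_2(b)=1; units ≡ 3, 5 (mod 8); ε·ε+αω+βω = 1·0+1·1+1·1 ≡ 0  ⇒  (a,b)_2 = +1.
v=23: a=23^1·(≡13), b=23^2·(≡20) mod 23; (13|23)=+1, (20|23)=-1; (−1)^{1·2·11}·(+1)^2·(-1)^1 = -1.
v=17: a=17^1·(≡12), b=17^1·(≡16) mod 17; (12|17)=-1, (16|17)=+1; (−1)^{1·1·8}·(-1)^1·(+1)^1 = -1.
v=43: a=43^1·(≡29), b=43^1·(≡16) mod 43; (29|43)=-1, (16|43)=+1; (−1)^{1·1·21}·(-1)^1·(+1)^1 = +1.
v=53: a=53^1·(≡35), b=53^2·(≡14) mod 53; (35|53)=-1, (14|53)=-1; (−1)^{1·2·26}·(-1)^2·(-1)^1 = -1.
v=11: a=11^3·(≡1), b=11^4·(≡4) mod 11; (1|11)=+1, (4|11)=+1; (−1)^{3·4·5}·(+1)^4·(+1)^3 = +1.
v=∞: 803762278 > 0 and -1462 < 0  ⇒  (a,b)_∞ = +1.
v=41: a=41^1·(≡14), b=41^2·(≡7) mod 41; (14|41)=-1, (7|41)=-1; (−1)^{1·2·20}·(-1)^2·(-1)^1 = -1.
|Ram(803762278, -1462)| = 4, even; anisotropic at {17, 23, 41, 53}.

[17, 23, 41, 53]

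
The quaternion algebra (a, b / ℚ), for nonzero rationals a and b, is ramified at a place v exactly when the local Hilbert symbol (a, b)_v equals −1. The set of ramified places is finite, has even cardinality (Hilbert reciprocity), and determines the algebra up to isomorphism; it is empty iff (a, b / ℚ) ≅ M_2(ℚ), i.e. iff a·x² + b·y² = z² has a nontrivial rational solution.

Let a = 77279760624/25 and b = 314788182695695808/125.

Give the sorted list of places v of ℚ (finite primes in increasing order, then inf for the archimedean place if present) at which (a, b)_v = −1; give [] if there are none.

[2, 11, 17, 31]

Mod squares: a ≡ 17391, b ≡ 2635. Check v ∈ {∞, 2, 3, 5, 11, 17, 31}.
v=11: a=11^1·(≡6), b=11^2·(≡6) mod 11; (6|11)=-1, (6|11)=-1; (−1)^{1·2·5}·(-1)^2·(-1)^1 = -1.
v=17: a=17^3·(≡3), b=17^5·(≡1) mod 17; (3|17)=-1, (1|17)=+1; (−1)^{3·5·8}·(-1)^5·(+1)^3 = -1.
v=3: a=3^1·(≡1), b=3^0·(≡1) mod 3; (1|3)=+1, (1|3)=+1; (−1)^{1·0·1}·(+1)^0·(+1)^1 = +1.
v=5: a=5^-2·(≡4), b=5^-3·(≡3) mod 5; (4|5)=+1, (3|5)=-1; (−1)^{-2·-3·2}·(+1)^-3·(-1)^-2 = +1.
v=31: a=31^3·(≡13), b=31^5·(≡30) mod 31; (13|31)=-1, (30|31)=-1; (−1)^{3·5·15}·(-1)^5·(-1)^3 = -1.
v=∞: 17391 > 0 and 2635 > 0  ⇒  (a,b)_∞ = +1.
v=2: v_2(a)=4, v_2(b)=6; units ≡ 7, 3 (mod 8); ε·ε+αω+βω = 1·1+4·1+6·0 ≡ 1  ⇒  (a,b)_2 = -1.
Ram(17391, 2635) = {2, 11, 17, 31}; no ℚ_2-point on the conic.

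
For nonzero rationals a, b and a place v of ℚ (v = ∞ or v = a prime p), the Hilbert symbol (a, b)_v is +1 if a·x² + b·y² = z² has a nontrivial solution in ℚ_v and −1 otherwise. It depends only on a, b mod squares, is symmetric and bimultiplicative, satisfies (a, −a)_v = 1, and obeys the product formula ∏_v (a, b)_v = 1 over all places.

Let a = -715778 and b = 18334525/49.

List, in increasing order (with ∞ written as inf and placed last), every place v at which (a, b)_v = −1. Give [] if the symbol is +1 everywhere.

Mod squares: a ≡ -715778, b ≡ 6061. Check v ∈ {∞, 2, 5, 7, 11, 19, 29, 41, 43}.
v=7: a=7^1·(≡2), b=7^-2·(≡6) mod 7; (2|7)=+1, (6|7)=-1; (−1)^{1·-2·3}·(+1)^-2·(-1)^1 = -1.
v=∞: -715778 < 0 and 6061 > 0  ⇒  (a,b)_∞ = +1.
v=11: a=11^0·(≡3), b=11^3·(≡5) mod 11; (3|11)=+1, (5|11)=+1; (−1)^{0·3·5}·(+1)^3·(+1)^0 = +1.
v=29: a=29^1·(≡26), b=29^1·(≡23) mod 29; (26|29)=-1, (23|29)=+1; (−1)^{1·1·14}·(-1)^1·(+1)^1 = -1.
v=41: a=41^1·(≡8), b=41^0·(≡13) mod 41; (8|41)=+1, (13|41)=-1; (−1)^{1·0·20}·(+1)^0·(-1)^1 = -1.
v=2: v_2(a)=1, v_2(b)=0; units ≡ 7, 5 (mod 8); ε·ε+αω+βω = 1·0+1·1+0·0 ≡ 1  ⇒  (a,b)_2 = -1.
v=5: a=5^0·(≡2), b=5^2·(≡4) mod 5; (2|5)=-1, (4|5)=+1; (−1)^{0·2·2}·(-1)^2·(+1)^0 = +1.
v=43: a=43^1·(≡38), b=43^0·(≡38) mod 43; (38|43)=+1, (38|43)=+1; (−1)^{1·0·21}·(+1)^0·(+1)^1 = +1.
v=19: a=19^0·(≡9), b=19^1·(≡2) mod 19; (9|19)=+1, (2|19)=-1; (−1)^{0·1·9}·(+1)^1·(-1)^0 = +1.
Ram(-715778, 6061) = {2, 7, 29, 41}; no ℚ_2-point on the conic.

[2, 7, 29, 41]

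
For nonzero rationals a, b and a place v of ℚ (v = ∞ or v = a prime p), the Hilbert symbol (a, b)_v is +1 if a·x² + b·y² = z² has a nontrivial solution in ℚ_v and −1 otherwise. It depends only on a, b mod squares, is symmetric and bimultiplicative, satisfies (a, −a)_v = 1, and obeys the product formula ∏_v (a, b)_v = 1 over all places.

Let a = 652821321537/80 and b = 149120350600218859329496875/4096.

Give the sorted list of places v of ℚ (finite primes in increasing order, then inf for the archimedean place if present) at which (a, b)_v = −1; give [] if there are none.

Mod squares: a ≡ 7401602285, b ≡ 37555. Check v ∈ {∞, 2, 3, 5, 7, 11, 19, 23, 29, 37, 41}.
v=29: a=29^1·(≡1), b=29^3·(≡10) mod 29; (1|29)=+1, (10|29)=-1; (−1)^{1·3·14}·(+1)^3·(-1)^1 = -1.
v=7: a=7^3·(≡5), b=7^5·(≡5) mod 7; (5|7)=-1, (5|7)=-1; (−1)^{3·5·3}·(-1)^5·(-1)^3 = -1.
v=2: v_2(a)=-4, v_2(b)=-12; units ≡ 5, 3 (mod 8); ε·ε+αω+βω = 0·1+-4·1+-12·1 ≡ 0  ⇒  (a,b)_2 = +1.
v=∞: 7401602285 > 0 and 37555 > 0  ⇒  (a,b)_∞ = +1.
v=41: a=41^1·(≡31), b=41^2·(≡36) mod 41; (31|41)=+1, (36|41)=+1; (−1)^{1·2·20}·(+1)^2·(+1)^1 = +1.
v=3: a=3^2·(≡2), b=3^4·(≡1) mod 3; (2|3)=-1, (1|3)=+1; (−1)^{2·4·1}·(-1)^4·(+1)^2 = +1.
v=5: a=5^-1·(≡2), b=5^5·(≡4) mod 5; (2|5)=-1, (4|5)=+1; (−1)^{-1·5·2}·(-1)^5·(+1)^-1 = -1.
v=23: a=23^1·(≡5), b=23^2·(≡5) mod 23; (5|23)=-1, (5|23)=-1; (−1)^{1·2·11}·(-1)^2·(-1)^1 = -1.
v=37: a=37^1·(≡34), b=37^1·(≡36) mod 37; (34|37)=+1, (36|37)=+1; (−1)^{1·1·18}·(+1)^1·(+1)^1 = +1.
v=19: a=19^1·(≡13), b=19^2·(≡11) mod 19; (13|19)=-1, (11|19)=+1; (−1)^{1·2·9}·(-1)^2·(+1)^1 = +1.
v=11: a=11^1·(≡5), b=11^2·(≡1) mod 11; (5|11)=+1, (1|11)=+1; (−1)^{1·2·5}·(+1)^2·(+1)^1 = +1.
|Ram(7401602285, 37555)| = 4, even; anisotropic at {5, 7, 23, 29}.

[5, 7, 23, 29]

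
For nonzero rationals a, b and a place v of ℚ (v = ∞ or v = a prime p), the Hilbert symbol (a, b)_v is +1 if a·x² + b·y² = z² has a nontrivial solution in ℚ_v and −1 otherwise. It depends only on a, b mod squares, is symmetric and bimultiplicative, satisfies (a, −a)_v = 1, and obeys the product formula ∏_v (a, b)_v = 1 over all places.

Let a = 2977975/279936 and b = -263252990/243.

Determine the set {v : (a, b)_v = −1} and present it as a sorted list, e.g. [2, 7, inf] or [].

[13, 17]

Mod squares: a ≡ 14586, b ≡ -330. Check v ∈ {∞, 2, 3, 5, 7, 11, 13, 17}.
v=7: a=7^2·(≡6), b=7^2·(≡5) mod 7; (6|7)=-1, (5|7)=-1; (−1)^{2·2·3}·(-1)^2·(-1)^2 = +1.
v=2: v_2(a)=-7, v_2(b)=1; units ≡ 5, 3 (mod 8); ε·ε+αω+βω = 0·1+-7·1+1·1 ≡ 0  ⇒  (a,b)_2 = +1.
v=3: a=3^-7·(≡2), b=3^-5·(≡1) mod 3; (2|3)=-1, (1|3)=+1; (−1)^{-7·-5·1}·(-1)^-5·(+1)^-7 = +1.
v=∞: 14586 > 0 and -330 < 0  ⇒  (a,b)_∞ = +1.
v=11: a=11^1·(≡6), b=11^1·(≡5) mod 11; (6|11)=-1, (5|11)=+1; (−1)^{1·1·5}·(-1)^1·(+1)^1 = +1.
v=17: a=17^1·(≡9), b=17^2·(≡7) mod 17; (9|17)=+1, (7|17)=-1; (−1)^{1·2·8}·(+1)^2·(-1)^1 = -1.
v=5: a=5^2·(≡4), b=5^1·(≡4) mod 5; (4|5)=+1, (4|5)=+1; (−1)^{2·1·2}·(+1)^1·(+1)^2 = +1.
v=13: a=13^1·(≡4), b=13^2·(≡6) mod 13; (4|13)=+1, (6|13)=-1; (−1)^{1·2·6}·(+1)^2·(-1)^1 = -1.
(14586, -330 / ℚ) ramifies at {13, 17}: a division algebra.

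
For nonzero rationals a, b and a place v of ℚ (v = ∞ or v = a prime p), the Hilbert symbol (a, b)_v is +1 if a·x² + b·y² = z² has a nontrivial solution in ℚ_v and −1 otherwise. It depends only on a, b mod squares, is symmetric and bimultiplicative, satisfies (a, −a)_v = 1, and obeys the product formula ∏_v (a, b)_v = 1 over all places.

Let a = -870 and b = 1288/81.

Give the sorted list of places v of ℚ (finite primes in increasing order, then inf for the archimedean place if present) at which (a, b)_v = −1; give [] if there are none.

[2, 5, 7, 29]

(a, b) ≡ (-870, 322) mod (ℚ^×)²; places V = {2, 3, 5, 7, 23, 29, ∞}.
(a,b)_23: α=0, u≡4; β=1, v≡20 (mod 23); (4|23)=+1, (20|23)=-1; sign (−1)^0·+1^1·-1^0 = +1.
(a,b)_∞: sgn(-870)=−, sgn(322)=+, so +1.
(a,b)_5: α=1, u≡1; β=0, v≡3 (mod 5); (1|5)=+1, (3|5)=-1; sign (−1)^0·+1^0·-1^1 = -1.
(a,b)_7: α=0, u≡5; β=1, v≡4 (mod 7); (5|7)=-1, (4|7)=+1; sign (−1)^0·-1^1·+1^0 = -1.
(a,b)_2: α=1, β=3; u≡5, v≡1 (mod 8); ε(u)ε(v)=0·0, αω(v)=1·0, βω(u)=3·1; sum ≡ 1  ⇒  -1.
(a,b)_29: α=1, u≡28; β=0, v≡27 (mod 29); (28|29)=+1, (27|29)=-1; sign (−1)^0·+1^0·-1^1 = -1.
(a,b)_3: α=1, u≡1; β=-4, v≡1 (mod 3); (1|3)=+1, (1|3)=+1; sign (−1)^0·+1^-4·+1^1 = +1.
Ram(-870, 322) = {2, 5, 7, 29}; no ℚ_2-point on the conic.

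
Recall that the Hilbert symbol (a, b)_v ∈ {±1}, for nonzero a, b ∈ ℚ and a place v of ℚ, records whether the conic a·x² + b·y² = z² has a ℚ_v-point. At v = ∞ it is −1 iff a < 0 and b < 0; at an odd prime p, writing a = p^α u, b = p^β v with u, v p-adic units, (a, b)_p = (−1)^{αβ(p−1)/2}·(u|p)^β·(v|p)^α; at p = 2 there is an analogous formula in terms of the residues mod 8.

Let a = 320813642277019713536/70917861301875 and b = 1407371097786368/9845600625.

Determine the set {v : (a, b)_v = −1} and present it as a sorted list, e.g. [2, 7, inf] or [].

[3, 13]

(a, b) ≡ (663, 2) mod (ℚ^×)²; places V = {2, 3, 5, 7, 11, 13, 17, 31, ∞}.
(a,b)_3: α=-9, u≡2; β=-8, v≡2 (mod 3); (2|3)=-1, (2|3)=-1; sign (−1)^0·-1^-8·-1^-9 = -1.
(a,b)_11: α=6, u≡1; β=4, v≡10 (mod 11); (1|11)=+1, (10|11)=-1; sign (−1)^0·+1^4·-1^6 = +1.
(a,b)_31: α=0, u≡26; β=2, v≡8 (mod 31); (26|31)=-1, (8|31)=+1; sign (−1)^0·-1^2·+1^0 = +1.
(a,b)_13: α=3, u≡9; β=2, v≡5 (mod 13); (9|13)=+1, (5|13)=-1; sign (−1)^0·+1^2·-1^3 = -1.
(a,b)_17: α=3, u≡3; β=2, v≡16 (mod 17); (3|17)=-1, (16|17)=+1; sign (−1)^0·-1^2·+1^3 = +1.
(a,b)_7: α=-8, u≡3; β=-4, v≡2 (mod 7); (3|7)=-1, (2|7)=+1; sign (−1)^0·-1^-4·+1^-8 = +1.
(a,b)_∞: sgn(663)=+, sgn(2)=+, so +1.
(a,b)_2: α=24, β=11; u≡7, v≡1 (mod 8); ε(u)ε(v)=1·0, αω(v)=24·0, βω(u)=11·0; sum ≡ 0  ⇒  +1.
(a,b)_5: α=-4, u≡2; β=-4, v≡3 (mod 5); (2|5)=-1, (3|5)=-1; sign (−1)^0·-1^-4·-1^-4 = +1.
Ram(663, 2) = {3, 13}; no ℚ_3-point on the conic.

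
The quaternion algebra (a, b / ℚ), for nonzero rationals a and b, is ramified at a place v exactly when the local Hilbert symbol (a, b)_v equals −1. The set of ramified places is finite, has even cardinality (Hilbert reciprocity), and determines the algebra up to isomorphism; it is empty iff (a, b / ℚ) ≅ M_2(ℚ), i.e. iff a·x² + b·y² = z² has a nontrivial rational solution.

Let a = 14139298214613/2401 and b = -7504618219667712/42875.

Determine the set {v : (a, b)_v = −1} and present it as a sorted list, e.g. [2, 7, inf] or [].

Mod squares: a ≡ 13, b ≡ -1155. Check v ∈ {∞, 2, 3, 5, 7, 11, 13, 17}.
v=7: a=7^-4·(≡5), b=7^-3·(≡3) mod 7; (5|7)=-1, (3|7)=-1; (−1)^{-4·-3·3}·(-1)^-3·(-1)^-4 = -1.
v=5: a=5^0·(≡3), b=5^-3·(≡1) mod 5; (3|5)=-1, (1|5)=+1; (−1)^{0·-3·2}·(-1)^-3·(+1)^0 = -1.
v=17: a=17^2·(≡15), b=17^0·(≡1) mod 17; (15|17)=+1, (1|17)=+1; (−1)^{2·0·8}·(+1)^0·(+1)^2 = +1.
v=∞: 13 > 0 and -1155 < 0  ⇒  (a,b)_∞ = +1.
v=2: v_2(a)=0, v_2(b)=8; units ≡ 5, 5 (mod 8); ε·ε+αω+βω = 0·0+0·1+8·1 ≡ 0  ⇒  (a,b)_2 = +1.
v=3: a=3^2·(≡1), b=3^3·(≡2) mod 3; (1|3)=+1, (2|3)=-1; (−1)^{2·3·1}·(+1)^3·(-1)^2 = +1.
v=13: a=13^5·(≡9), b=13^8·(≡7) mod 13; (9|13)=+1, (7|13)=-1; (−1)^{5·8·6}·(+1)^8·(-1)^5 = -1.
v=11: a=11^4·(≡2), b=11^3·(≡4) mod 11; (2|11)=-1, (4|11)=+1; (−1)^{4·3·5}·(-1)^3·(+1)^4 = -1.
|Ram(13, -1155)| = 4, even; anisotropic at {5, 7, 11, 13}.

[5, 7, 11, 13]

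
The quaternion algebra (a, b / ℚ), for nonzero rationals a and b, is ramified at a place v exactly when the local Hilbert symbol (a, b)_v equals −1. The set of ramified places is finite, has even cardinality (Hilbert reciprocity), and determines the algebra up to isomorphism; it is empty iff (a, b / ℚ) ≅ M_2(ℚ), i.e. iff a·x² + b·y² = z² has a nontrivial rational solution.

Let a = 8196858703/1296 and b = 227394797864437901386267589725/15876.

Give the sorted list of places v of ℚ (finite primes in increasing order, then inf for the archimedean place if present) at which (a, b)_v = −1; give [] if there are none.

[23, 41]

(a, b) ≡ (15495007, 775661821) mod (ℚ^×)²; places V = {2, 3, 5, 7, 11, 13, 17, 23, 37, 41, 43, 47, ∞}.
(a,b)_23: α=2, u≡20; β=1, v≡17 (mod 23); (20|23)=-1, (17|23)=-1; sign (−1)^0·-1^1·-1^2 = -1.
(a,b)_47: α=1, u≡5; β=3, v≡27 (mod 47); (5|47)=-1, (27|47)=+1; sign (−1)^1·-1^3·+1^1 = +1.
(a,b)_41: α=1, u≡28; β=3, v≡39 (mod 41); (28|41)=-1, (39|41)=+1; sign (−1)^0·-1^3·+1^1 = -1.
(a,b)_37: α=0, u≡26; β=1, v≡25 (mod 37); (26|37)=+1, (25|37)=+1; sign (−1)^0·+1^1·+1^0 = +1.
(a,b)_7: α=0, u≡5; β=-2, v≡4 (mod 7); (5|7)=-1, (4|7)=+1; sign (−1)^0·-1^-2·+1^0 = +1.
(a,b)_11: α=1, u≡6; β=3, v≡3 (mod 11); (6|11)=-1, (3|11)=+1; sign (−1)^1·-1^3·+1^1 = +1.
(a,b)_3: α=-4, u≡1; β=-4, v≡1 (mod 3); (1|3)=+1, (1|3)=+1; sign (−1)^0·+1^-4·+1^-4 = +1.
(a,b)_2: α=-4, β=-2; u≡7, v≡5 (mod 8); ε(u)ε(v)=1·0, αω(v)=-4·1, βω(u)=-2·0; sum ≡ 0  ⇒  +1.
(a,b)_43: α=1, u≡41; β=3, v≡30 (mod 43); (41|43)=+1, (30|43)=-1; sign (−1)^1·+1^3·-1^1 = +1.
(a,b)_17: α=1, u≡8; β=4, v≡13 (mod 17); (8|17)=+1, (13|17)=+1; sign (−1)^0·+1^4·+1^1 = +1.
(a,b)_∞: sgn(15495007)=+, sgn(775661821)=+, so +1.
(a,b)_5: α=0, u≡3; β=2, v≡4 (mod 5); (3|5)=-1, (4|5)=+1; sign (−1)^0·-1^2·+1^0 = +1.
(a,b)_13: α=0, u≡8; β=2, v≡12 (mod 13); (8|13)=-1, (12|13)=+1; sign (−1)^0·-1^2·+1^0 = +1.
(15495007, 775661821 / ℚ) ramifies at {23, 41}: a division algebra.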